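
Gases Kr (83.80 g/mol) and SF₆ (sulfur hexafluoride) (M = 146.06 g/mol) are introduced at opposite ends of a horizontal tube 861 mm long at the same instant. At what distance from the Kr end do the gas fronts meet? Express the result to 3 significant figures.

Distances travelled in equal time are proportional to diffusion rates, so d_Kr/d_SF₆ = √(M_SF₆/M_Kr) = √(146.06/83.80) = 1.320.
With d_Kr + d_SF₆ = 861 mm, d_SF₆ = 861/(1 + 1.320) = 371.1 mm.
d_Kr = 861 − 371.1 = 490 mm.

490 mm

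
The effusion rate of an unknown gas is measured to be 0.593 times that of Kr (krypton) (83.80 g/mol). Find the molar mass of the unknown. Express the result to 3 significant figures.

238 g/mol

Graham's law gives rate_X/rate_Kr = √(M_Kr/M_X).
0.593 = √(83.80/M_X)
M_X = 83.80 / 0.593² = 83.80 / 0.3516 = 238 g/mol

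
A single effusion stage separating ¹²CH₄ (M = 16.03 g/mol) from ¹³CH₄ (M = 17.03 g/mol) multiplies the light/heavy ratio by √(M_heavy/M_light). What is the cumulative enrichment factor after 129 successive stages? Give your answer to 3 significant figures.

49.6

After 129 stages the ratio has grown by (√(17.03/16.03))^129 = (17.03/16.03)^(129/2).
= 1.06238^(129/2) = 49.6.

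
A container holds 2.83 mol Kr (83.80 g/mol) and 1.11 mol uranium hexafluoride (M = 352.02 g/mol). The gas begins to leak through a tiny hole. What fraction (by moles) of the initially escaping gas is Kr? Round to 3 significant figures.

Each component's effusion rate ∝ (its partial pressure)·(1/√M) ∝ n_i/√M_i.
Mole fraction of Kr in the effusate = (n_Kr/√M_Kr) / (n_Kr/√M_Kr + n_UF₆/√M_UF₆)
= (2.83/√83.80) / (2.83/√83.80 + 1.11/√352.02) = 0.3091/(0.3091 + 0.05916) = 0.839.

0.839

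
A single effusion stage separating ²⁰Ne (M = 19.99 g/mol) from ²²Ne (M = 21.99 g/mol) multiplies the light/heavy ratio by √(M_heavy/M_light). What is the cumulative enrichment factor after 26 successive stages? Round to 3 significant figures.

Each stage multiplies the ratio by α = √(21.99/19.99), so after 26 stages the overall factor is α^26 = (21.99/19.99)^(26/2).
= 1.10005^13 = 3.45.

3.45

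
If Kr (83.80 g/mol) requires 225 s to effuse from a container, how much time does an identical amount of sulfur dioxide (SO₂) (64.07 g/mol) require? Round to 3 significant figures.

197 s

Graham's law gives t_SO₂/t_Kr = √(M_SO₂/M_Kr) = √(64.07/83.80) = √0.7646 = 0.8744.
So the time for SO₂ is 225 × 0.8744 = 197 s.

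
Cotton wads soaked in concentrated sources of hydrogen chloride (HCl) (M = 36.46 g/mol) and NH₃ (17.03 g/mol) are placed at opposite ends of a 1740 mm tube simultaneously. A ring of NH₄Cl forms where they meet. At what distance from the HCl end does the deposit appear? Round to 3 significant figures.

In equal time, each gas travels a distance ∝ its rate ∝ 1/√M, so d_HCl/d_NH₃ = √(M_NH₃/M_HCl) = √(17.03/36.46) = 0.6834.
With d_HCl + d_NH₃ = 1740 mm, d_NH₃ = 1740/(1 + 0.6834) = 1034 mm.
d_HCl = 1740 − 1034 = 706 mm.

706 mm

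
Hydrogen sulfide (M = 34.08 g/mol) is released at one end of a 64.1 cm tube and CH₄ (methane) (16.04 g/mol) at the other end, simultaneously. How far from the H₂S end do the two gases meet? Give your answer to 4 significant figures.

26.08 cm

The fronts meet when d_H₂S + d_CH₄ = L with d_H₂S/d_CH₄ = √(M_CH₄/M_H₂S) (Graham's law). Here √(M_CH₄/M_H₂S) = √(16.04/34.08) = 0.6860.
With d_H₂S + d_CH₄ = 64.1 cm, d_CH₄ = 64.1/(1 + 0.6860) = 38.02 cm.
d_H₂S = 64.1 − 38.02 = 26.08 cm.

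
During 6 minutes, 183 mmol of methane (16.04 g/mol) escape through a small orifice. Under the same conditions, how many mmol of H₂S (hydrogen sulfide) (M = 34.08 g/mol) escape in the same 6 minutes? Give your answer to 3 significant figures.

126 mmol

Graham's law gives rate_H₂S/rate_CH₄ = √(M_CH₄/M_H₂S) = √(16.04/34.08) = √0.4707 = 0.6860.
So the amount for H₂S is 183 × 0.6860 = 126 mmol.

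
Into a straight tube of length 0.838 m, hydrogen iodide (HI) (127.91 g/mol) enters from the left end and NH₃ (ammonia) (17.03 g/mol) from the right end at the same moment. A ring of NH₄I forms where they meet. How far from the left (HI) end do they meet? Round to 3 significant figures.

In equal time, each gas travels a distance ∝ its rate ∝ 1/√M, so d_HI/d_NH₃ = √(M_NH₃/M_HI) = √(17.03/127.91) = 0.3649.
With d_HI + d_NH₃ = 0.838 m, d_NH₃ = 0.838/(1 + 0.3649) = 0.6140 m.
d_HI = 0.838 − 0.6140 = 0.224 m.

0.224 m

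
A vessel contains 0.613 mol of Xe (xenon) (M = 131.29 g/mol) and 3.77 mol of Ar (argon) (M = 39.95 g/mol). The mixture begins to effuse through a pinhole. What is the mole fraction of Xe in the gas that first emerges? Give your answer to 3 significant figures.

0.0823

Rate_i ∝ x_i/√M_i (Graham's law weighted by mole fraction), so the effusate composition follows n_i/√M_i.
x_Xe(eff) = (n_Xe/√M_Xe) / (n_Xe/√M_Xe + n_Ar/√M_Ar)
= (0.613/√131.29) / (0.613/√131.29 + 3.77/√39.95) = 0.05350/(0.05350 + 0.5965) = 0.0823.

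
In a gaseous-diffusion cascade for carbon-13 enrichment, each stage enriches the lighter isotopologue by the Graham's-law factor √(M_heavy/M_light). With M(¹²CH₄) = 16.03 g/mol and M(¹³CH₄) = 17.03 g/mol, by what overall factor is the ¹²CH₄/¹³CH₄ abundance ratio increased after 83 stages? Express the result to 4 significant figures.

12.32

Each stage multiplies the ratio by α = √(17.03/16.03), so after 83 stages the overall factor is α^83 = (17.03/16.03)^(83/2).
= 1.06238^(83/2) = 12.32.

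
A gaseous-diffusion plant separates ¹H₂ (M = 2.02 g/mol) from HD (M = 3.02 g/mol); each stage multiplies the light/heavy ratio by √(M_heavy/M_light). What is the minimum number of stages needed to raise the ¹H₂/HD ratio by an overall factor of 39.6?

19

Single-stage factor α = √(3.02/2.02), so ln α = ½ ln(1.49505) = 0.2011.
Need α^N ≥ 39.6 ⇒ N ≥ ln(39.6) / ln α = 3.679 / 0.2011 = 18.30.
Rounding up, N = 19 stages.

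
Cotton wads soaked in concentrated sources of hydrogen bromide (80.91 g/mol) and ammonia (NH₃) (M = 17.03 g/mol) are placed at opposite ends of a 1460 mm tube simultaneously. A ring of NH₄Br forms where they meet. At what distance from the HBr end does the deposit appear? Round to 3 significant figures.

459 mm

In equal time, each gas travels a distance ∝ its rate ∝ 1/√M, so d_HBr/d_NH₃ = √(M_NH₃/M_HBr) = √(17.03/80.91) = 0.4588.
With d_HBr + d_NH₃ = 1460 mm, d_NH₃ = 1460/(1 + 0.4588) = 1001 mm.
d_HBr = 1460 − 1001 = 459 mm.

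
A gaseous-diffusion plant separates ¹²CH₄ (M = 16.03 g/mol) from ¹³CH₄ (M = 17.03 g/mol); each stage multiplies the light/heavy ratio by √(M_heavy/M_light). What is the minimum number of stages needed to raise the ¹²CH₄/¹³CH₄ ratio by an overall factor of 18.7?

With α = √(17.03/16.03) per stage, ln α = ½ ln(1.06238) = 0.03026.
Need α^N ≥ 18.7 ⇒ N ≥ ln(18.7) / ln α = 2.929 / 0.03026 = 96.79.
Minimum whole number of stages: N = 97.

97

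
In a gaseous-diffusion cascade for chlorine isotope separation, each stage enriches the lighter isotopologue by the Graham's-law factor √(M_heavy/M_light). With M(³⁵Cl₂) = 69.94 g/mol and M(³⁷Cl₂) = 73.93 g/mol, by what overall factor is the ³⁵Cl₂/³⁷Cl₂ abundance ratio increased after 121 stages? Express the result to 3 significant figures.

The single-stage factor is √(M_heavy/M_light), so 121 stages give [√(73.93/69.94)]^121 = (73.93/69.94)^(121/2).
= 1.05705^(121/2) = 28.7.

28.7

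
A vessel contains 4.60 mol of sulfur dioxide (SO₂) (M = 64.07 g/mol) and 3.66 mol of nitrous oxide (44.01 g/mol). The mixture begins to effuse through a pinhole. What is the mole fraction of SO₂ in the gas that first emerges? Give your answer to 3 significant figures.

0.510

Effusion rate of each component ∝ n_i/√M_i (partial pressure × 1/√M).
Mole fraction of SO₂ in the effusate = (n_SO₂/√M_SO₂) / (n_SO₂/√M_SO₂ + n_N₂O/√M_N₂O)
= (4.60/√64.07) / (4.60/√64.07 + 3.66/√44.01) = 0.5747/(0.5747 + 0.5517) = 0.510.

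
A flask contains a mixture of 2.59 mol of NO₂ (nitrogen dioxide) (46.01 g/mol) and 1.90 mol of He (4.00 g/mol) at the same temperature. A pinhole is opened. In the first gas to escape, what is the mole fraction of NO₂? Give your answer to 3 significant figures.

0.287

Effusion rate of each component ∝ n_i/√M_i (partial pressure × 1/√M).
x_NO₂(eff) = (n_NO₂/√M_NO₂) / (n_NO₂/√M_NO₂ + n_He/√M_He)
= (2.59/√46.01) / (2.59/√46.01 + 1.90/√4.00) = 0.3818/(0.3818 + 0.9500) = 0.287.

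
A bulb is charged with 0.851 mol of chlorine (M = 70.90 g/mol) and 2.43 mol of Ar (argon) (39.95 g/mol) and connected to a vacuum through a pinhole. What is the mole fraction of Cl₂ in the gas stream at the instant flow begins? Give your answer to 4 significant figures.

The effusion rate of species i is ∝ p_i/√M_i ∝ n_i/√M_i.
Mole fraction of Cl₂ in the effusate = (n_Cl₂/√M_Cl₂) / (n_Cl₂/√M_Cl₂ + n_Ar/√M_Ar)
= (0.851/√70.90) / (0.851/√70.90 + 2.43/√39.95) = 0.1011/(0.1011 + 0.3845) = 0.2082.

0.2082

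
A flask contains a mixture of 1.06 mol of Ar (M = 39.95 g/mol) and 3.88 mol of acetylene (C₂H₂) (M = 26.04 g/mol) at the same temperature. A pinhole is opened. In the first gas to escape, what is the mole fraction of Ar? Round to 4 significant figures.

0.1807

Each component's effusion rate ∝ (its partial pressure)·(1/√M) ∝ n_i/√M_i.
x_Ar(eff) = (n_Ar/√M_Ar) / (n_Ar/√M_Ar + n_C₂H₂/√M_C₂H₂)
= (1.06/√39.95) / (1.06/√39.95 + 3.88/√26.04) = 0.1677/(0.1677 + 0.7603) = 0.1807.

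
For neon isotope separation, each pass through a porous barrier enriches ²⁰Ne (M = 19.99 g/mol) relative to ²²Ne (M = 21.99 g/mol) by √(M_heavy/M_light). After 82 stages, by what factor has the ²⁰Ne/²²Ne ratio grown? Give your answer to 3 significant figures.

49.9

After 82 stages the ratio has grown by (√(21.99/19.99))^82 = (21.99/19.99)^(82/2).
= 1.10005^41 = 49.9.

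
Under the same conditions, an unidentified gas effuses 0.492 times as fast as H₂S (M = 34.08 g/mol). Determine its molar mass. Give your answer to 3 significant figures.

Graham's law gives rate_X/rate_H₂S = √(M_H₂S/M_X).
0.492 = √(34.08/M_X)
M_X = 34.08 / 0.492² = 34.08 / 0.2421 = 141 g/mol

141 g/mol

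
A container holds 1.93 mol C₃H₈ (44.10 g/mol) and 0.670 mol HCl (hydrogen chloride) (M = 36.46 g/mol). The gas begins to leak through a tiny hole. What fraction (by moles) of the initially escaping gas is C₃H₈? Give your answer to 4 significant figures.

Each component's effusion rate ∝ (its partial pressure)·(1/√M) ∝ n_i/√M_i.
So x_C₃H₈ in the escaping gas = (n_C₃H₈/√M_C₃H₈) / Σ(n_i/√M_i)
= (1.93/√44.10) / (1.93/√44.10 + 0.670/√36.46) = 0.2906/(0.2906 + 0.1110) = 0.7237.

0.7237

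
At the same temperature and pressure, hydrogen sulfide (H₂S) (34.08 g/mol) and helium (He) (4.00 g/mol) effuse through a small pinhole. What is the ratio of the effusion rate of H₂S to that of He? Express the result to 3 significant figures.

0.343

Graham's law gives rate_H₂S/rate_He = √(M_He/M_H₂S) = √(4.00/34.08) = √0.1174 = 0.343.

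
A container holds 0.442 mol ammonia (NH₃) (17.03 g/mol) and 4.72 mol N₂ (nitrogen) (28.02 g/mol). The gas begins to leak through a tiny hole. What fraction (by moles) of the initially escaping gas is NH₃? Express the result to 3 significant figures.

0.107

Rate_i ∝ x_i/√M_i (Graham's law weighted by mole fraction), so the effusate composition follows n_i/√M_i.
So x_NH₃ in the escaping gas = (n_NH₃/√M_NH₃) / Σ(n_i/√M_i)
= (0.442/√17.03) / (0.442/√17.03 + 4.72/√28.02) = 0.1071/(0.1071 + 0.8917) = 0.107.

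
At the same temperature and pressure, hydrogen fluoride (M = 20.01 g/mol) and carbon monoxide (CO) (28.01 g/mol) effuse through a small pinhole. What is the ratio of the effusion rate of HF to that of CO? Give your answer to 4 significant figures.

Graham's law gives rate_HF/rate_CO = √(M_CO/M_HF) = √(28.01/20.01) = √1.400 = 1.183.

1.183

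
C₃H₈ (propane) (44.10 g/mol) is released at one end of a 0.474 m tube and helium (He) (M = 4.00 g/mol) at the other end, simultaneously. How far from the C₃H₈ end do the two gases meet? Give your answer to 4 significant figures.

Graham's law gives d_C₃H₈/d_He = rate_C₃H₈/rate_He = √(M_He/M_C₃H₈) = √(4.00/44.10) = 0.3012.
With d_C₃H₈ + d_He = 0.474 m, d_He = 0.474/(1 + 0.3012) = 0.3643 m.
d_C₃H₈ = 0.474 − 0.3643 = 0.1097 m.

0.1097 m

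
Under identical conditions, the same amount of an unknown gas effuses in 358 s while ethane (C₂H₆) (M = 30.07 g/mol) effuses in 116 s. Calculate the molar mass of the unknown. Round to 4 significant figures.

286.4 g/mol

By Graham's law, t_X/t_C₂H₆ = √(M_X/M_C₂H₆).
358/116 = 3.086 = √(M_X/30.07)
M_X = 30.07 × 3.086² = 30.07 × 9.525 = 286.4 g/mol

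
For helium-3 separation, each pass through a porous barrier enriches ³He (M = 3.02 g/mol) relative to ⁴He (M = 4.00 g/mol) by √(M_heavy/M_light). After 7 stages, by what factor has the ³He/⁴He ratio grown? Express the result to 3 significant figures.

2.67

Each stage multiplies the ratio by α = √(4.00/3.02), so after 7 stages the overall factor is α^7 = (4.00/3.02)^(7/2).
= 1.32450^(7/2) = 2.67.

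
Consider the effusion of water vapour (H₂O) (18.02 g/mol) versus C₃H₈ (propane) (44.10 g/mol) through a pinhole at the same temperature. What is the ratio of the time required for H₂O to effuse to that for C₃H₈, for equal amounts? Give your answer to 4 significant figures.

0.6392

Since effusion rate ∝ 1/√M, t_H₂O/t_C₃H₈ = √(M_H₂O/M_C₃H₈) = √(18.02/44.10) = √0.4086 = 0.6392.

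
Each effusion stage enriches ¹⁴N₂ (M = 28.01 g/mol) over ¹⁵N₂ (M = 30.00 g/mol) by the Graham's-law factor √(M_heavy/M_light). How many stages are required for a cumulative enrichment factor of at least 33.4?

103

With α = √(30.00/28.01) per stage, ln α = ½ ln(1.07105) = 0.03432.
Need α^N ≥ 33.4 ⇒ N ≥ ln(33.4) / ln α = 3.509 / 0.03432 = 102.24.
Minimum whole number of stages: N = 103.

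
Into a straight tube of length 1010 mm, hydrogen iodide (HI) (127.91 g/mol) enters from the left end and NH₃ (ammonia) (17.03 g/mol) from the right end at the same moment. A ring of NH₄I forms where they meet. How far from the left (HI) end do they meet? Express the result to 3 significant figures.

Graham's law gives d_HI/d_NH₃ = rate_HI/rate_NH₃ = √(M_NH₃/M_HI) = √(17.03/127.91) = 0.3649.
With d_HI + d_NH₃ = 1010 mm, d_NH₃ = 1010/(1 + 0.3649) = 740.0 mm.
d_HI = 1010 − 740.0 = 270 mm.

270 mm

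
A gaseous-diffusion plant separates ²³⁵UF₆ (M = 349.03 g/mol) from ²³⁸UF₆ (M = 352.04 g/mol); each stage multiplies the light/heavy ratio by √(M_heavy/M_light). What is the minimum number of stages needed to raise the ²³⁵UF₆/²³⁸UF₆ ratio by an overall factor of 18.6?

681

Single-stage factor α = √(352.04/349.03), so ln α = ½ ln(1.00862) = 0.004293.
Need α^N ≥ 18.6 ⇒ N ≥ ln(18.6) / ln α = 2.923 / 0.004293 = 680.84.
Rounding up, N = 681 stages.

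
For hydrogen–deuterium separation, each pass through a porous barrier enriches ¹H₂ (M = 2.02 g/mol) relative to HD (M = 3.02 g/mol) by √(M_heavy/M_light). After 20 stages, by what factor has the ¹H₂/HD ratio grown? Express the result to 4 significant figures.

Each stage multiplies the ratio by α = √(3.02/2.02), so after 20 stages the overall factor is α^20 = (3.02/2.02)^(20/2).
= 1.49505^10 = 55.79.

55.79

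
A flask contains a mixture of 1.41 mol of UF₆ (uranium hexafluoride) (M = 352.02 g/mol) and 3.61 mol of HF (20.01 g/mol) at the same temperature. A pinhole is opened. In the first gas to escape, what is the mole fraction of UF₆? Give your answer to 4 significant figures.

0.08519

The effusion rate of species i is ∝ p_i/√M_i ∝ n_i/√M_i.
Mole fraction of UF₆ in the effusate = (n_UF₆/√M_UF₆) / (n_UF₆/√M_UF₆ + n_HF/√M_HF)
= (1.41/√352.02) / (1.41/√352.02 + 3.61/√20.01) = 0.07515/(0.07515 + 0.8070) = 0.08519.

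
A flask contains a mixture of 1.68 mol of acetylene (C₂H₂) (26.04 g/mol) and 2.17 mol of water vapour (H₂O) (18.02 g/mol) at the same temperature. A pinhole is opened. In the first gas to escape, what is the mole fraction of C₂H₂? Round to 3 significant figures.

0.392

The effusion rate of species i is ∝ p_i/√M_i ∝ n_i/√M_i.
Mole fraction of C₂H₂ in the effusate = (n_C₂H₂/√M_C₂H₂) / (n_C₂H₂/√M_C₂H₂ + n_H₂O/√M_H₂O)
= (1.68/√26.04) / (1.68/√26.04 + 2.17/√18.02) = 0.3292/(0.3292 + 0.5112) = 0.392.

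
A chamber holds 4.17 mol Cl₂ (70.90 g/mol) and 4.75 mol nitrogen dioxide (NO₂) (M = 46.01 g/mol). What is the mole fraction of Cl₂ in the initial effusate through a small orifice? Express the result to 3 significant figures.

The effusion rate of species i is ∝ p_i/√M_i ∝ n_i/√M_i.
So x_Cl₂ in the escaping gas = (n_Cl₂/√M_Cl₂) / Σ(n_i/√M_i)
= (4.17/√70.90) / (4.17/√70.90 + 4.75/√46.01) = 0.4952/(0.4952 + 0.7003) = 0.414.

0.414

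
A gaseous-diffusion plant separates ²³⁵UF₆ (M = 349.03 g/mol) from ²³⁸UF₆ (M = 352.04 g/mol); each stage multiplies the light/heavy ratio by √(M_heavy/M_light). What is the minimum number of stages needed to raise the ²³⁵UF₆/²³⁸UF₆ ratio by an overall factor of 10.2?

Single-stage factor α = √(352.04/349.03), so ln α = ½ ln(1.00862) = 0.004293.
Need α^N ≥ 10.2 ⇒ N ≥ ln(10.2) / ln α = 2.322 / 0.004293 = 540.91.
Minimum whole number of stages: N = 541.

541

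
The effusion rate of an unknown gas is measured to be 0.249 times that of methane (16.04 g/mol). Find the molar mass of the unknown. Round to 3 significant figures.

259 g/mol

From Graham's law, rate_X/rate_CH₄ = √(M_CH₄/M_X).
0.249 = √(16.04/M_X)
M_X = 16.04 / 0.249² = 16.04 / 0.06200 = 259 g/mol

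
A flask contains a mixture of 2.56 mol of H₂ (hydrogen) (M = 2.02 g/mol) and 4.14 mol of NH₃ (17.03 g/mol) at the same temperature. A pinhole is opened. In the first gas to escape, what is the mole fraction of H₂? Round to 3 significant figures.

0.642

Rate_i ∝ x_i/√M_i (Graham's law weighted by mole fraction), so the effusate composition follows n_i/√M_i.
So x_H₂ in the escaping gas = (n_H₂/√M_H₂) / Σ(n_i/√M_i)
= (2.56/√2.02) / (2.56/√2.02 + 4.14/√17.03) = 1.801/(1.801 + 1.003) = 0.642.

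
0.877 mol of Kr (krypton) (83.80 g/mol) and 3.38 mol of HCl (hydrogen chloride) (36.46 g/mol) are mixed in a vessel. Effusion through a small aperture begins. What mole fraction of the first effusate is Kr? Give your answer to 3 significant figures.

The effusion rate of species i is ∝ p_i/√M_i ∝ n_i/√M_i.
So x_Kr in the escaping gas = (n_Kr/√M_Kr) / Σ(n_i/√M_i)
= (0.877/√83.80) / (0.877/√83.80 + 3.38/√36.46) = 0.09580/(0.09580 + 0.5598) = 0.146.

0.146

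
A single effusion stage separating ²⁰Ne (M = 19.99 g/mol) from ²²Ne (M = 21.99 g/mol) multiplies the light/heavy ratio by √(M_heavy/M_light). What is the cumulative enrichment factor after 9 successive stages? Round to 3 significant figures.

1.54

Overall factor = α^9 with α = √(21.99/19.99), i.e. (21.99/19.99)^(9/2).
= 1.10005^(9/2) = 1.54.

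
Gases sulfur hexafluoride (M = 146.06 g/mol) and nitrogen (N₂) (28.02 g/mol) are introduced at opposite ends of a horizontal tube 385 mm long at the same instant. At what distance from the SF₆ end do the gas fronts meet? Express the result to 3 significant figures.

Distances travelled in equal time are proportional to diffusion rates, so d_SF₆/d_N₂ = √(M_N₂/M_SF₆) = √(28.02/146.06) = 0.4380.
With d_SF₆ + d_N₂ = 385 mm, d_N₂ = 385/(1 + 0.4380) = 267.7 mm.
d_SF₆ = 385 − 267.7 = 117 mm.

117 mm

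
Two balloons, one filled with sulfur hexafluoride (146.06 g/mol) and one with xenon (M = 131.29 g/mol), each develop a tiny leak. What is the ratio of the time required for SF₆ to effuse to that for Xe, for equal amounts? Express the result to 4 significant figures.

1.055

By Graham's law, t_SF₆/t_Xe = √(M_SF₆/M_Xe) = √(146.06/131.29) = √1.112 = 1.055.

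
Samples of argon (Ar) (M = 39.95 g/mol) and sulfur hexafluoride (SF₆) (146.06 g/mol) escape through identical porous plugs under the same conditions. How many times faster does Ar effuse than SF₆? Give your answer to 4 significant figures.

1.912

From Graham's law, rate_Ar/rate_SF₆ = √(M_SF₆/M_Ar) = √(146.06/39.95) = √3.656 = 1.912.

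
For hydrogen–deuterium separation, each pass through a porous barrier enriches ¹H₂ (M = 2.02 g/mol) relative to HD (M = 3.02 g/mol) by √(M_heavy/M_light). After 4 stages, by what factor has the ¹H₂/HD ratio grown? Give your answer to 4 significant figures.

Overall factor = α^4 with α = √(3.02/2.02), i.e. (3.02/2.02)^(4/2).
= 1.49505^2 = 2.235.

2.235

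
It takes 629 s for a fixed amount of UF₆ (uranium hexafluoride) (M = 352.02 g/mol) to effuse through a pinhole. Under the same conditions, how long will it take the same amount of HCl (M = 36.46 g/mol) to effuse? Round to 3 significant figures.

202 s

Graham's law gives t_HCl/t_UF₆ = √(M_HCl/M_UF₆) = √(36.46/352.02) = √0.1036 = 0.3218.
So the time for HCl is 629 × 0.3218 = 202 s.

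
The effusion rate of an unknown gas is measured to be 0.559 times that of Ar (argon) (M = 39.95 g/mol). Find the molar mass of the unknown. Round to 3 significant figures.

128 g/mol

Since effusion rate ∝ 1/√M, rate_X/rate_Ar = √(M_Ar/M_X).
0.559 = √(39.95/M_X)
M_X = 39.95 / 0.559² = 39.95 / 0.3125 = 128 g/mol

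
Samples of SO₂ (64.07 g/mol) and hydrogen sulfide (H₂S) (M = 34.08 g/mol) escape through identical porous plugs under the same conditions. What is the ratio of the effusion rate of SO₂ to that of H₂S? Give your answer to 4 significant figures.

0.7293

From Graham's law, rate_SO₂/rate_H₂S = √(M_H₂S/M_SO₂) = √(34.08/64.07) = √0.5319 = 0.7293.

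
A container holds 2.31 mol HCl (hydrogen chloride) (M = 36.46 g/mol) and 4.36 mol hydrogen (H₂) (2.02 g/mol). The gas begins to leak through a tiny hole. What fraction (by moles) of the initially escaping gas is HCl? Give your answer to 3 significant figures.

Each component's effusion rate ∝ (its partial pressure)·(1/√M) ∝ n_i/√M_i.
Mole fraction of HCl in the effusate = (n_HCl/√M_HCl) / (n_HCl/√M_HCl + n_H₂/√M_H₂)
= (2.31/√36.46) / (2.31/√36.46 + 4.36/√2.02) = 0.3826/(0.3826 + 3.068) = 0.111.

0.111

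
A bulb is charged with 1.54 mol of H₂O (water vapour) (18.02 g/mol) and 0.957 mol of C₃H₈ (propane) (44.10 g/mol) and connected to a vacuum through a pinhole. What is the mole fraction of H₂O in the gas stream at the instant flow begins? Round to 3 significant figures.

0.716

Effusion rate of each component ∝ n_i/√M_i (partial pressure × 1/√M).
x_H₂O(eff) = (n_H₂O/√M_H₂O) / (n_H₂O/√M_H₂O + n_C₃H₈/√M_C₃H₈)
= (1.54/√18.02) / (1.54/√18.02 + 0.957/√44.10) = 0.3628/(0.3628 + 0.1441) = 0.716.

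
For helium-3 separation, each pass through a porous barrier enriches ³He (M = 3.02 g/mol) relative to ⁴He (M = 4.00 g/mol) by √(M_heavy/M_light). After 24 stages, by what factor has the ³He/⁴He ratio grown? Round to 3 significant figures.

After 24 stages the ratio has grown by (√(4.00/3.02))^24 = (4.00/3.02)^(24/2).
= 1.32450^12 = 29.1.

29.1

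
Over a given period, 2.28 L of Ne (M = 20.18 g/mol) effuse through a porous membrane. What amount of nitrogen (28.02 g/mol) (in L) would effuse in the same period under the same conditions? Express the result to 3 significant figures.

1.93 L

From Graham's law, rate_N₂/rate_Ne = √(M_Ne/M_N₂) = √(20.18/28.02) = √0.7202 = 0.8486.
So the volume for N₂ is 2.28 × 0.8486 = 1.93 L.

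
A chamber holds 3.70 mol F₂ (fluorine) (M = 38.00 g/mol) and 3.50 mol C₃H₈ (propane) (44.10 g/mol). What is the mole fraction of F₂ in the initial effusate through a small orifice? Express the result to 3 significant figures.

0.532

Effusion rate of each component ∝ n_i/√M_i (partial pressure × 1/√M).
So x_F₂ in the escaping gas = (n_F₂/√M_F₂) / Σ(n_i/√M_i)
= (3.70/√38.00) / (3.70/√38.00 + 3.50/√44.10) = 0.6002/(0.6002 + 0.5270) = 0.532.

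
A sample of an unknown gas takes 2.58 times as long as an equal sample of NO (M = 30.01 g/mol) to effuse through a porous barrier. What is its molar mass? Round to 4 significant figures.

Graham's law gives t_X/t_NO = √(M_X/M_NO).
2.58 = √(M_X/30.01)
M_X = 30.01 × 2.58² = 30.01 × 6.656 = 199.8 g/mol

199.8 g/mol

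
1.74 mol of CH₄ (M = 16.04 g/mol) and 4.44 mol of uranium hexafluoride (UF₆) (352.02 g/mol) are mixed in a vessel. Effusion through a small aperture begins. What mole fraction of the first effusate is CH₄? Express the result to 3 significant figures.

0.647

Effusion rate of each component ∝ n_i/√M_i (partial pressure × 1/√M).
So x_CH₄ in the escaping gas = (n_CH₄/√M_CH₄) / Σ(n_i/√M_i)
= (1.74/√16.04) / (1.74/√16.04 + 4.44/√352.02) = 0.4345/(0.4345 + 0.2366) = 0.647.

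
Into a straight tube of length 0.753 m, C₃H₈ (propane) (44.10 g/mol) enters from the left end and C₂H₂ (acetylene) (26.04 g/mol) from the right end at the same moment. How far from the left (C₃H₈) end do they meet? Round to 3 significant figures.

0.327 m

Distances travelled in equal time are proportional to diffusion rates, so d_C₃H₈/d_C₂H₂ = √(M_C₂H₂/M_C₃H₈) = √(26.04/44.10) = 0.7684.
With d_C₃H₈ + d_C₂H₂ = 0.753 m, d_C₂H₂ = 0.753/(1 + 0.7684) = 0.4258 m.
d_C₃H₈ = 0.753 − 0.4258 = 0.327 m.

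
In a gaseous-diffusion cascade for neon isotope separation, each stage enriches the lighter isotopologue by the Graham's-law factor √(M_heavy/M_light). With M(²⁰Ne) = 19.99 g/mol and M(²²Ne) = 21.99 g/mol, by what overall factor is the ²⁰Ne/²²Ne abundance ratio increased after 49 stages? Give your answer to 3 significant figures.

10.3

After 49 stages the ratio has grown by (√(21.99/19.99))^49 = (21.99/19.99)^(49/2).
= 1.10005^(49/2) = 10.3.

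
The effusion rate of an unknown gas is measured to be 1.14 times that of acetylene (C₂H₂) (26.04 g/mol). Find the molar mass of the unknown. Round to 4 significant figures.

20.04 g/mol

By Graham's law, rate_X/rate_C₂H₂ = √(M_C₂H₂/M_X).
1.14 = √(26.04/M_X)
M_X = 26.04 / 1.14² = 26.04 / 1.300 = 20.04 g/mol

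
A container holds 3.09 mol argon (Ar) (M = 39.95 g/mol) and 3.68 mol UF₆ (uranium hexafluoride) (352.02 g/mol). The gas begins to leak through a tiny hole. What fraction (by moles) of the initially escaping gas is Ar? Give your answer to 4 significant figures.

Each component's effusion rate ∝ (its partial pressure)·(1/√M) ∝ n_i/√M_i.
x_Ar(eff) = (n_Ar/√M_Ar) / (n_Ar/√M_Ar + n_UF₆/√M_UF₆)
= (3.09/√39.95) / (3.09/√39.95 + 3.68/√352.02) = 0.4889/(0.4889 + 0.1961) = 0.7137.

0.7137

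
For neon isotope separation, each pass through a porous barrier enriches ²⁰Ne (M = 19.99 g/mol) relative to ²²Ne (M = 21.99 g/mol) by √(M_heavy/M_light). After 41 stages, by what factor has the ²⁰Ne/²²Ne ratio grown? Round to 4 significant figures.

7.062

The single-stage factor is √(M_heavy/M_light), so 41 stages give [√(21.99/19.99)]^41 = (21.99/19.99)^(41/2).
= 1.10005^(41/2) = 7.062.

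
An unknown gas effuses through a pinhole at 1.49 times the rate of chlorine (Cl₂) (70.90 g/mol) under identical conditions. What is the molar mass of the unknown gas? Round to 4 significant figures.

By Graham's law, rate_X/rate_Cl₂ = √(M_Cl₂/M_X).
1.49 = √(70.90/M_X)
M_X = 70.90 / 1.49² = 70.90 / 2.220 = 31.94 g/mol

31.94 g/mol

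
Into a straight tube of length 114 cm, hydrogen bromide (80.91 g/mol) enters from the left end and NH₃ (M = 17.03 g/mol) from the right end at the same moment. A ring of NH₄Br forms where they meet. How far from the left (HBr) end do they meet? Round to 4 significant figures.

35.85 cm

In equal time, each gas travels a distance ∝ its rate ∝ 1/√M, so d_HBr/d_NH₃ = √(M_NH₃/M_HBr) = √(17.03/80.91) = 0.4588.
With d_HBr + d_NH₃ = 114 cm, d_NH₃ = 114/(1 + 0.4588) = 78.15 cm.
d_HBr = 114 − 78.15 = 35.85 cm.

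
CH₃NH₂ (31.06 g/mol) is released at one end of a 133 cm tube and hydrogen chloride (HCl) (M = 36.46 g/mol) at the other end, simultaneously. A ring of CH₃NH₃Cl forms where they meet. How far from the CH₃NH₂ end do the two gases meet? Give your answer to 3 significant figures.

Graham's law gives d_CH₃NH₂/d_HCl = rate_CH₃NH₂/rate_HCl = √(M_HCl/M_CH₃NH₂) = √(36.46/31.06) = 1.083.
With d_CH₃NH₂ + d_HCl = 133 cm, d_HCl = 133/(1 + 1.083) = 63.84 cm.
d_CH₃NH₂ = 133 − 63.84 = 69.2 cm.

69.2 cm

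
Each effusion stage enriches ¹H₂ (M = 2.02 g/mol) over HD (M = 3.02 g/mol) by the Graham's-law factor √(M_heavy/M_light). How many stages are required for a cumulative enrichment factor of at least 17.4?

15

With α = √(3.02/2.02) per stage, ln α = ½ ln(1.49505) = 0.2011.
Need α^N ≥ 17.4 ⇒ N ≥ ln(17.4) / ln α = 2.856 / 0.2011 = 14.21.
Rounding up, N = 15 stages.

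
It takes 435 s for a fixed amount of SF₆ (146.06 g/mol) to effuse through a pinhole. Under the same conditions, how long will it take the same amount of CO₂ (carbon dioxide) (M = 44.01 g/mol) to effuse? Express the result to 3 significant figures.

Since effusion rate ∝ 1/√M, t_CO₂/t_SF₆ = √(M_CO₂/M_SF₆) = √(44.01/146.06) = √0.3013 = 0.5489.
So the time for CO₂ is 435 × 0.5489 = 239 s.

239 s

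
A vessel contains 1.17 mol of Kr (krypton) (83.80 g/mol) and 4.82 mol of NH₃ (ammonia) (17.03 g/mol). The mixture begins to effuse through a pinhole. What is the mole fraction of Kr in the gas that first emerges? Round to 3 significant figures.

Each component's effusion rate ∝ (its partial pressure)·(1/√M) ∝ n_i/√M_i.
x_Kr(eff) = (n_Kr/√M_Kr) / (n_Kr/√M_Kr + n_NH₃/√M_NH₃)
= (1.17/√83.80) / (1.17/√83.80 + 4.82/√17.03) = 0.1278/(0.1278 + 1.168) = 0.0986.

0.0986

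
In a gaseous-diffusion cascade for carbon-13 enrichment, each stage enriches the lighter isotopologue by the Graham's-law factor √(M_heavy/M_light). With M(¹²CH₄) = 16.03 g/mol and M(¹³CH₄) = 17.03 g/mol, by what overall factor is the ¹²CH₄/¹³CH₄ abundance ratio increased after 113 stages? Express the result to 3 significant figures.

30.5

The single-stage factor is √(M_heavy/M_light), so 113 stages give [√(17.03/16.03)]^113 = (17.03/16.03)^(113/2).
= 1.06238^(113/2) = 30.5.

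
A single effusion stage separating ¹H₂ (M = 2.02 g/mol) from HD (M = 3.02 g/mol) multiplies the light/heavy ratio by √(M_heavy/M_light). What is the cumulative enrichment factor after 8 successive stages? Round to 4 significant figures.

Overall factor = α^8 with α = √(3.02/2.02), i.e. (3.02/2.02)^(8/2).
= 1.49505^4 = 4.996.

4.996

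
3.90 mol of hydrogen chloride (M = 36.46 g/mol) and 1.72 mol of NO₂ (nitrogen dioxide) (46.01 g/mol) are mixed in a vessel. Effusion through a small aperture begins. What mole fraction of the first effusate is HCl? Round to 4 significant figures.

0.7181

Each component's effusion rate ∝ (its partial pressure)·(1/√M) ∝ n_i/√M_i.
x_HCl(eff) = (n_HCl/√M_HCl) / (n_HCl/√M_HCl + n_NO₂/√M_NO₂)
= (3.90/√36.46) / (3.90/√36.46 + 1.72/√46.01) = 0.6459/(0.6459 + 0.2536) = 0.7181.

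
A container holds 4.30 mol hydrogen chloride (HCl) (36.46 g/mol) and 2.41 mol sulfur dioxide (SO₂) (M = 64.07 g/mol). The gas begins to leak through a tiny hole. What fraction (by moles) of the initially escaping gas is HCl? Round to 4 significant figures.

0.7028

Each component's effusion rate ∝ (its partial pressure)·(1/√M) ∝ n_i/√M_i.
Mole fraction of HCl in the effusate = (n_HCl/√M_HCl) / (n_HCl/√M_HCl + n_SO₂/√M_SO₂)
= (4.30/√36.46) / (4.30/√36.46 + 2.41/√64.07) = 0.7121/(0.7121 + 0.3011) = 0.7028.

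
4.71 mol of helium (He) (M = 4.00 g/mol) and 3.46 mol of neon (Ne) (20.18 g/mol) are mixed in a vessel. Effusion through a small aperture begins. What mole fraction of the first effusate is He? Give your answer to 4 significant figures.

Effusion rate of each component ∝ n_i/√M_i (partial pressure × 1/√M).
So x_He in the escaping gas = (n_He/√M_He) / Σ(n_i/√M_i)
= (4.71/√4.00) / (4.71/√4.00 + 3.46/√20.18) = 2.355/(2.355 + 0.7702) = 0.7535.

0.7535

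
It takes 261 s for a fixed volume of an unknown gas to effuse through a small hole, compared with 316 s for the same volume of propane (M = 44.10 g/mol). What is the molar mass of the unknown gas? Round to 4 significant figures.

By Graham's law, t_X/t_C₃H₈ = √(M_X/M_C₃H₈).
261/316 = 0.8259 = √(M_X/44.10)
M_X = 44.10 × 0.8259² = 44.10 × 0.6822 = 30.08 g/mol

30.08 g/mol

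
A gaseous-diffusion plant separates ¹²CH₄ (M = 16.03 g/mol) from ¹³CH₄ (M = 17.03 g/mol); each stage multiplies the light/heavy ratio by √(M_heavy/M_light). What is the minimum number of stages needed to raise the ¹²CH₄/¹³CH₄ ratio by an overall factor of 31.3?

With α = √(17.03/16.03) per stage, ln α = ½ ln(1.06238) = 0.03026.
Need α^N ≥ 31.3 ⇒ N ≥ ln(31.3) / ln α = 3.444 / 0.03026 = 113.81.
Rounding up, N = 114 stages.

114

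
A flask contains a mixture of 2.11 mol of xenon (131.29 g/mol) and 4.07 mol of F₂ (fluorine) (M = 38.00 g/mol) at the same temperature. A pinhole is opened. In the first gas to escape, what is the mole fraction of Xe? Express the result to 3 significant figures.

0.218

Each component's effusion rate ∝ (its partial pressure)·(1/√M) ∝ n_i/√M_i.
Mole fraction of Xe in the effusate = (n_Xe/√M_Xe) / (n_Xe/√M_Xe + n_F₂/√M_F₂)
= (2.11/√131.29) / (2.11/√131.29 + 4.07/√38.00) = 0.1841/(0.1841 + 0.6602) = 0.218.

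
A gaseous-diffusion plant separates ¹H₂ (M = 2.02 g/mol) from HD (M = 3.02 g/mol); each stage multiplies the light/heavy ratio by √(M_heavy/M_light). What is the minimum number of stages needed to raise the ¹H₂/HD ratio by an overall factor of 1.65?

3

Per stage α = (3.02/2.02)^(1/2) = 1.49505^0.5, giving ln α = 0.2011.
Need α^N ≥ 1.65 ⇒ N ≥ ln(1.65) / ln α = 0.5008 / 0.2011 = 2.49.
Rounding up, N = 3 stages.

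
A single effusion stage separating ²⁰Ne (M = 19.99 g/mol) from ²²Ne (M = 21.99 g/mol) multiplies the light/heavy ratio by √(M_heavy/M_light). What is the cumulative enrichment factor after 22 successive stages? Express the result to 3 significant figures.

2.85

Each stage multiplies the ratio by α = √(21.99/19.99), so after 22 stages the overall factor is α^22 = (21.99/19.99)^(22/2).
= 1.10005^11 = 2.85.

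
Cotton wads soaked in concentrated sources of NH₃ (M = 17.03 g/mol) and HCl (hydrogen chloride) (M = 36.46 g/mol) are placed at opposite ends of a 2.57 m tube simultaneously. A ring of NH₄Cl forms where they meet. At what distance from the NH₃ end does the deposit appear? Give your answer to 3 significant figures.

Distances travelled in equal time are proportional to diffusion rates, so d_NH₃/d_HCl = √(M_HCl/M_NH₃) = √(36.46/17.03) = 1.463.
With d_NH₃ + d_HCl = 2.57 m, d_HCl = 2.57/(1 + 1.463) = 1.043 m.
d_NH₃ = 2.57 − 1.043 = 1.53 m.

1.53 m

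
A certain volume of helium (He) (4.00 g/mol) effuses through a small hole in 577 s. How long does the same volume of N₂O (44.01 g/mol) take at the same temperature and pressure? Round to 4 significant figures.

Graham's law gives t_N₂O/t_He = √(M_N₂O/M_He) = √(44.01/4.00) = √11.00 = 3.317.
So the time for N₂O is 577 × 3.317 = 1914 s.

1914 s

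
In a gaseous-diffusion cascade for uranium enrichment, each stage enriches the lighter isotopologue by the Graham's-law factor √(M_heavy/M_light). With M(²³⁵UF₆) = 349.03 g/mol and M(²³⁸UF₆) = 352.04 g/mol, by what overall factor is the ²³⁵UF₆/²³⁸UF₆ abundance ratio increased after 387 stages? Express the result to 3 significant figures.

After 387 stages the ratio has grown by (√(352.04/349.03))^387 = (352.04/349.03)^(387/2).
= 1.00862^(387/2) = 5.27.

5.27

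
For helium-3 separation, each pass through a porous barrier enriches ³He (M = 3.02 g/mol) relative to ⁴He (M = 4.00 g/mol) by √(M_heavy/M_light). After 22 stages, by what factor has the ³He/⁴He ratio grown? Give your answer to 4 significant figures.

22.01

The single-stage factor is √(M_heavy/M_light), so 22 stages give [√(4.00/3.02)]^22 = (4.00/3.02)^(22/2).
= 1.32450^11 = 22.01.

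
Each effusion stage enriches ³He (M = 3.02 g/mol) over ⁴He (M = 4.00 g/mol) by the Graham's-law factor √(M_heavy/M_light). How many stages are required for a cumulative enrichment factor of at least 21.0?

22

Per stage α = (4.00/3.02)^(1/2) = 1.32450^0.5, giving ln α = 0.1405.
Need α^N ≥ 21.0 ⇒ N ≥ ln(21.0) / ln α = 3.045 / 0.1405 = 21.67.
So at least 22 stages are needed.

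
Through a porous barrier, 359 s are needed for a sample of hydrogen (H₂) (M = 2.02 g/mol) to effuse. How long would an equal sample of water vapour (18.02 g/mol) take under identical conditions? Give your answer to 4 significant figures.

Using Graham's law: t_H₂O/t_H₂ = √(M_H₂O/M_H₂) = √(18.02/2.02) = √8.921 = 2.987.
So the time for H₂O is 359 × 2.987 = 1072 s.

1072 s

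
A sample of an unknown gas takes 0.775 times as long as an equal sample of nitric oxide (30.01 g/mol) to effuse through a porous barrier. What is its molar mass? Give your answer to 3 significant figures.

By Graham's law, t_X/t_NO = √(M_X/M_NO).
0.775 = √(M_X/30.01)
M_X = 30.01 × 0.775² = 30.01 × 0.6006 = 18.0 g/mol

18.0 g/mol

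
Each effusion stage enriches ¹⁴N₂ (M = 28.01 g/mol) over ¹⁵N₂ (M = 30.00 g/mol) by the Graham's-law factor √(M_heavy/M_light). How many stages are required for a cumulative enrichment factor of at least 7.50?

59

Single-stage factor α = √(30.00/28.01), so ln α = ½ ln(1.07105) = 0.03432.
Need α^N ≥ 7.50 ⇒ N ≥ ln(7.50) / ln α = 2.015 / 0.03432 = 58.71.
So at least 59 stages are needed.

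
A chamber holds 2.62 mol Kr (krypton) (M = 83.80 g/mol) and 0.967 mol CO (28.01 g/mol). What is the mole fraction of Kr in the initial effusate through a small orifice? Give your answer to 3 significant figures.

Each component's effusion rate ∝ (its partial pressure)·(1/√M) ∝ n_i/√M_i.
So x_Kr in the escaping gas = (n_Kr/√M_Kr) / Σ(n_i/√M_i)
= (2.62/√83.80) / (2.62/√83.80 + 0.967/√28.01) = 0.2862/(0.2862 + 0.1827) = 0.610.

0.610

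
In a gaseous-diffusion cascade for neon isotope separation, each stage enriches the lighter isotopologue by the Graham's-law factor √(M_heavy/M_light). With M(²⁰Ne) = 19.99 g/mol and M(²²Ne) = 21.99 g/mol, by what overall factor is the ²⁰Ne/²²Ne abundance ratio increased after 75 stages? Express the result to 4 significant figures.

The single-stage factor is √(M_heavy/M_light), so 75 stages give [√(21.99/19.99)]^75 = (21.99/19.99)^(75/2).
= 1.10005^(75/2) = 35.72.

35.72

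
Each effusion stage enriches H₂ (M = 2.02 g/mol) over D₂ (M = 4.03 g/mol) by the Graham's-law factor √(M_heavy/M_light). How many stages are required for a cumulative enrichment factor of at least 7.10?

Per stage α = (4.03/2.02)^(1/2) = 1.99505^0.5, giving ln α = 0.3453.
Need α^N ≥ 7.10 ⇒ N ≥ ln(7.10) / ln α = 1.960 / 0.3453 = 5.68.
Minimum whole number of stages: N = 6.

6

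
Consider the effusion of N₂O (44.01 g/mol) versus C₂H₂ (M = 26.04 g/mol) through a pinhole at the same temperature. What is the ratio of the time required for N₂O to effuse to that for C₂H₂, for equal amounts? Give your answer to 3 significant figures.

By Graham's law, t_N₂O/t_C₂H₂ = √(M_N₂O/M_C₂H₂) = √(44.01/26.04) = √1.690 = 1.30.

1.30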